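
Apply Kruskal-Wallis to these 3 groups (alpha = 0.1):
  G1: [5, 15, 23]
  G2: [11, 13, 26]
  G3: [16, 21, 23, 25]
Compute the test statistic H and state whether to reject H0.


Step 1: Combine all N = 10 observations and assign midranks.
sorted (value, group, rank): (5,G1,1), (11,G2,2), (13,G2,3), (15,G1,4), (16,G3,5), (21,G3,6), (23,G1,7.5), (23,G3,7.5), (25,G3,9), (26,G2,10)
Step 2: Sum ranks within each group.
R_1 = 12.5 (n_1 = 3)
R_2 = 15 (n_2 = 3)
R_3 = 27.5 (n_3 = 4)
Step 3: H = 12/(N(N+1)) * sum(R_i^2/n_i) - 3(N+1)
     = 12/(10*11) * (12.5^2/3 + 15^2/3 + 27.5^2/4) - 3*11
     = 0.109091 * 316.146 - 33
     = 1.488636.
Step 4: Ties present; correction factor C = 1 - 6/(10^3 - 10) = 0.993939. Corrected H = 1.488636 / 0.993939 = 1.497713.
Step 5: Under H0, H ~ chi^2(2); p-value = 0.472907.
Step 6: alpha = 0.1. fail to reject H0.

H = 1.4977, df = 2, p = 0.472907, fail to reject H0.


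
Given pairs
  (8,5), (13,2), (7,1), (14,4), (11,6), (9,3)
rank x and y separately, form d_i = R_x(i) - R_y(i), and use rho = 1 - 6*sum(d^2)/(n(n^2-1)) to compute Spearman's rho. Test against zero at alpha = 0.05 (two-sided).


Step 1: Rank x and y separately (midranks; no ties here).
rank(x): 8->2, 13->5, 7->1, 14->6, 11->4, 9->3
rank(y): 5->5, 2->2, 1->1, 4->4, 6->6, 3->3
Step 2: d_i = R_x(i) - R_y(i); compute d_i^2.
  (2-5)^2=9, (5-2)^2=9, (1-1)^2=0, (6-4)^2=4, (4-6)^2=4, (3-3)^2=0
sum(d^2) = 26.
Step 3: rho = 1 - 6*26 / (6*(6^2 - 1)) = 1 - 156/210 = 0.257143.
Step 4: Under H0, t = rho * sqrt((n-2)/(1-rho^2)) = 0.5322 ~ t(4).
Step 5: Two-sided p-value from the t-distribution with 4 df = 0.622787.
Step 6: alpha = 0.05. fail to reject H0.

rho = 0.2571, p = 0.622787, fail to reject H0 at alpha = 0.05.


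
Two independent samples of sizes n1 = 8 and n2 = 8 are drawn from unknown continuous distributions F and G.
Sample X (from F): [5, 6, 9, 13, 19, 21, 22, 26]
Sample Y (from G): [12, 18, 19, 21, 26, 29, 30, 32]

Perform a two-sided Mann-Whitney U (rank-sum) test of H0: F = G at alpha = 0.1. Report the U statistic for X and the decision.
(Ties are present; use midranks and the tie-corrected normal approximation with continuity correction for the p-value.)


Step 1: Combine and sort all 16 observations; assign midranks.
sorted (value, group): (5,X), (6,X), (9,X), (12,Y), (13,X), (18,Y), (19,X), (19,Y), (21,X), (21,Y), (22,X), (26,X), (26,Y), (29,Y), (30,Y), (32,Y)
ranks: 5->1, 6->2, 9->3, 12->4, 13->5, 18->6, 19->7.5, 19->7.5, 21->9.5, 21->9.5, 22->11, 26->12.5, 26->12.5, 29->14, 30->15, 32->16
Step 2: Rank sum for X: R1 = 1 + 2 + 3 + 5 + 7.5 + 9.5 + 11 + 12.5 = 51.5.
Step 3: U_X = R1 - n1(n1+1)/2 = 51.5 - 8*9/2 = 51.5 - 36 = 15.5.
       U_Y = n1*n2 - U_X = 64 - 15.5 = 48.5.
Step 4: Ties are present, so use the tie-corrected normal approximation (with continuity correction) for the p-value.
Step 5: p-value = 0.092171; compare to alpha = 0.1. reject H0.

U_X = 15.5, p = 0.092171, reject H0 at alpha = 0.1.


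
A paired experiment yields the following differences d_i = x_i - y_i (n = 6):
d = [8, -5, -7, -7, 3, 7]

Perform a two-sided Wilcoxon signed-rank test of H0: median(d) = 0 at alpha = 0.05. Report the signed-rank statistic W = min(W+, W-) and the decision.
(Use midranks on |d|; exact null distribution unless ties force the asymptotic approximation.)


Step 1: Drop any zero differences (none here) and take |d_i|.
|d| = [8, 5, 7, 7, 3, 7]
Step 2: Midrank |d_i| (ties get averaged ranks).
ranks: |8|->6, |5|->2, |7|->4, |7|->4, |3|->1, |7|->4
Step 3: Attach original signs; sum ranks with positive sign and with negative sign.
W+ = 6 + 1 + 4 = 11
W- = 2 + 4 + 4 = 10
(Check: W+ + W- = 21 should equal n(n+1)/2 = 21.)
Step 4: Test statistic W = min(W+, W-) = 10.
Step 5: Ties in |d|, so use the tie-corrected normal approximation.
        E[W] = n(n+1)/4 = 6*7/4 = 10.5.
        Tie groups: |d|=7 (t=3); sum(t^3 - t) = 24.
        Var[W] = n(n+1)(2n+1)/24 - sum(t^3-t)/48 = 546/24 - 24/48 = 22.25.
        z = (W - E[W]) / sqrt(Var[W]) = (10 - 10.5) / 4.7170 = -0.1060.
        Two-sided p = 2*Phi(z) = 0.915583.
Step 6: alpha = 0.05. fail to reject H0.

W+ = 11, W- = 10, W = min = 10, p = 0.915583, fail to reject H0.


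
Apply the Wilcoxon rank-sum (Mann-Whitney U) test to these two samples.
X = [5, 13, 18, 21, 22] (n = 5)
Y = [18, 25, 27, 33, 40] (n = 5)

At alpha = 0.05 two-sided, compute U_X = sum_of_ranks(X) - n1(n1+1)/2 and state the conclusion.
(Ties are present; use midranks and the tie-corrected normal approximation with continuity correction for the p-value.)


Step 1: Combine and sort all 10 observations; assign midranks.
sorted (value, group): (5,X), (13,X), (18,X), (18,Y), (21,X), (22,X), (25,Y), (27,Y), (33,Y), (40,Y)
ranks: 5->1, 13->2, 18->3.5, 18->3.5, 21->5, 22->6, 25->7, 27->8, 33->9, 40->10
Step 2: Rank sum for X: R1 = 1 + 2 + 3.5 + 5 + 6 = 17.5.
Step 3: U_X = R1 - n1(n1+1)/2 = 17.5 - 5*6/2 = 17.5 - 15 = 2.5.
       U_Y = n1*n2 - U_X = 25 - 2.5 = 22.5.
Step 4: Ties are present, so use the tie-corrected normal approximation (with continuity correction) for the p-value.
Step 5: p-value = 0.046533; compare to alpha = 0.05. reject H0.

U_X = 2.5, p = 0.046533, reject H0 at alpha = 0.05.


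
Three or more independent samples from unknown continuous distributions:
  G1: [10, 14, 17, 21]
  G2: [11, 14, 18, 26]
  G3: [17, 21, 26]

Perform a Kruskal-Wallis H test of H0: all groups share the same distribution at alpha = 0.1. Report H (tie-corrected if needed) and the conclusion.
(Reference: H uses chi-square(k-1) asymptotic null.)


Step 1: Combine all N = 11 observations and assign midranks.
sorted (value, group, rank): (10,G1,1), (11,G2,2), (14,G1,3.5), (14,G2,3.5), (17,G1,5.5), (17,G3,5.5), (18,G2,7), (21,G1,8.5), (21,G3,8.5), (26,G2,10.5), (26,G3,10.5)
Step 2: Sum ranks within each group.
R_1 = 18.5 (n_1 = 4)
R_2 = 23 (n_2 = 4)
R_3 = 24.5 (n_3 = 3)
Step 3: H = 12/(N(N+1)) * sum(R_i^2/n_i) - 3(N+1)
     = 12/(11*12) * (18.5^2/4 + 23^2/4 + 24.5^2/3) - 3*12
     = 0.090909 * 417.896 - 36
     = 1.990530.
Step 4: Ties present; correction factor C = 1 - 24/(11^3 - 11) = 0.981818. Corrected H = 1.990530 / 0.981818 = 2.027392.
Step 5: Under H0, H ~ chi^2(2); p-value = 0.362875.
Step 6: alpha = 0.1. fail to reject H0.

H = 2.0274, df = 2, p = 0.362875, fail to reject H0.


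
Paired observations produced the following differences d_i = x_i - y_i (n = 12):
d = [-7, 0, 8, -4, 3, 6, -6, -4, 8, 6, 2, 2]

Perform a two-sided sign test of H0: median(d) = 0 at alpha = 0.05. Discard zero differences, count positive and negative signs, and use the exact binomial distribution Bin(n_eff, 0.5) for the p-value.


Step 1: Discard zero differences. Original n = 12; n_eff = number of nonzero differences = 11.
Nonzero differences (with sign): -7, +8, -4, +3, +6, -6, -4, +8, +6, +2, +2
Step 2: Count signs: positive = 7, negative = 4.
Step 3: Under H0: P(positive) = 0.5, so the number of positives S ~ Bin(11, 0.5).
Step 4: Two-sided exact p-value = sum of Bin(11,0.5) probabilities at or below the observed probability = 0.548828.
Step 5: alpha = 0.05. fail to reject H0.

n_eff = 11, pos = 7, neg = 4, p = 0.548828, fail to reject H0.


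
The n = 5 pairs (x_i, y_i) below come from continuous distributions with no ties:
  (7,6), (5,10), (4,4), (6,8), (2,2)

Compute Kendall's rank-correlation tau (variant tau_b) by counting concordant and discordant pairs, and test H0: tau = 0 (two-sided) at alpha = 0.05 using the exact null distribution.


Step 1: Enumerate the 10 unordered pairs (i,j) with i<j and classify each by sign(x_j-x_i) * sign(y_j-y_i).
  (1,2):dx=-2,dy=+4->D; (1,3):dx=-3,dy=-2->C; (1,4):dx=-1,dy=+2->D; (1,5):dx=-5,dy=-4->C
  (2,3):dx=-1,dy=-6->C; (2,4):dx=+1,dy=-2->D; (2,5):dx=-3,dy=-8->C; (3,4):dx=+2,dy=+4->C
  (3,5):dx=-2,dy=-2->C; (4,5):dx=-4,dy=-6->C
Step 2: C = 7, D = 3, total pairs = 10.
Step 3: tau = (C - D)/(n(n-1)/2) = (7 - 3)/10 = 0.400000.
Step 4: Exact two-sided p-value (enumerate n! = 120 permutations of y under H0): p = 0.483333.
Step 5: alpha = 0.05. fail to reject H0.

tau_b = 0.4000 (C=7, D=3), p = 0.483333, fail to reject H0.


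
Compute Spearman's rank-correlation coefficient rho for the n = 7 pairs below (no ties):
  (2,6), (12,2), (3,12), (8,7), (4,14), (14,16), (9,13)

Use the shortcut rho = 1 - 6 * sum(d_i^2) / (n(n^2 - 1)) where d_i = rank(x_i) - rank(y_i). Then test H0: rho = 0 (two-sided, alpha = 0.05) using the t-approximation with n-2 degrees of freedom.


Step 1: Rank x and y separately (midranks; no ties here).
rank(x): 2->1, 12->6, 3->2, 8->4, 4->3, 14->7, 9->5
rank(y): 6->2, 2->1, 12->4, 7->3, 14->6, 16->7, 13->5
Step 2: d_i = R_x(i) - R_y(i); compute d_i^2.
  (1-2)^2=1, (6-1)^2=25, (2-4)^2=4, (4-3)^2=1, (3-6)^2=9, (7-7)^2=0, (5-5)^2=0
sum(d^2) = 40.
Step 3: rho = 1 - 6*40 / (7*(7^2 - 1)) = 1 - 240/336 = 0.285714.
Step 4: Under H0, t = rho * sqrt((n-2)/(1-rho^2)) = 0.6667 ~ t(5).
Step 5: Two-sided p-value from the t-distribution with 5 df = 0.534509.
Step 6: alpha = 0.05. fail to reject H0.

rho = 0.2857, p = 0.534509, fail to reject H0 at alpha = 0.05.


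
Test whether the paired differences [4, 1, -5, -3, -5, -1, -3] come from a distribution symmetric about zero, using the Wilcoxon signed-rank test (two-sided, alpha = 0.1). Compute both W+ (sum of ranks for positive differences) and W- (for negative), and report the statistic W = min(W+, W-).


Step 1: Drop any zero differences (none here) and take |d_i|.
|d| = [4, 1, 5, 3, 5, 1, 3]
Step 2: Midrank |d_i| (ties get averaged ranks).
ranks: |4|->5, |1|->1.5, |5|->6.5, |3|->3.5, |5|->6.5, |1|->1.5, |3|->3.5
Step 3: Attach original signs; sum ranks with positive sign and with negative sign.
W+ = 5 + 1.5 = 6.5
W- = 6.5 + 3.5 + 6.5 + 1.5 + 3.5 = 21.5
(Check: W+ + W- = 28 should equal n(n+1)/2 = 28.)
Step 4: Test statistic W = min(W+, W-) = 6.5.
Step 5: Ties in |d|, so use the tie-corrected normal approximation.
        E[W] = n(n+1)/4 = 7*8/4 = 14.
        Tie groups: |d|=1 (t=2), |d|=3 (t=2), |d|=5 (t=2); sum(t^3 - t) = 18.
        Var[W] = n(n+1)(2n+1)/24 - sum(t^3-t)/48 = 840/24 - 18/48 = 34.625.
        z = (W - E[W]) / sqrt(Var[W]) = (6.5 - 14) / 5.8843 = -1.2746.
        Two-sided p = 2*Phi(z) = 0.202459.
Step 6: alpha = 0.1. fail to reject H0.

W+ = 6.5, W- = 21.5, W = min = 6.5, p = 0.202459, fail to reject H0.


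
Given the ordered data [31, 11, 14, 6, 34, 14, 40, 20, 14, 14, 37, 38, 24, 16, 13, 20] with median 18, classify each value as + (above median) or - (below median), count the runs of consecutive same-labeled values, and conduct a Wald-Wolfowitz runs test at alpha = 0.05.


Step 1: Compute median = 18; label A = above, B = below.
Labels in order: ABBBABAABBAAABBA  (n_A = 8, n_B = 8)
Step 2: Count runs R = 9.
Step 3: Under H0 (random ordering), E[R] = 2*n_A*n_B/(n_A+n_B) + 1 = 2*8*8/16 + 1 = 9.0000.
        Var[R] = 2*n_A*n_B*(2*n_A*n_B - n_A - n_B) / ((n_A+n_B)^2 * (n_A+n_B-1)) = 14336/3840 = 3.7333.
        SD[R] = 1.9322.
Step 4: R = E[R], so z = 0 with no continuity correction.
Step 5: Two-sided p-value via normal approximation = 2*(1 - Phi(|z|)) = 1.000000.
Step 6: alpha = 0.05. fail to reject H0.

R = 9, z = 0.0000, p = 1.000000, fail to reject H0.


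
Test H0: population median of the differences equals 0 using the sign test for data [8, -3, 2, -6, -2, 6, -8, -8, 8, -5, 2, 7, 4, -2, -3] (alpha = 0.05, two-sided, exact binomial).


Step 1: Discard zero differences. Original n = 15; n_eff = number of nonzero differences = 15.
Nonzero differences (with sign): +8, -3, +2, -6, -2, +6, -8, -8, +8, -5, +2, +7, +4, -2, -3
Step 2: Count signs: positive = 7, negative = 8.
Step 3: Under H0: P(positive) = 0.5, so the number of positives S ~ Bin(15, 0.5).
Step 4: Two-sided exact p-value = sum of Bin(15,0.5) probabilities at or below the observed probability = 1.000000.
Step 5: alpha = 0.05. fail to reject H0.

n_eff = 15, pos = 7, neg = 8, p = 1.000000, fail to reject H0.


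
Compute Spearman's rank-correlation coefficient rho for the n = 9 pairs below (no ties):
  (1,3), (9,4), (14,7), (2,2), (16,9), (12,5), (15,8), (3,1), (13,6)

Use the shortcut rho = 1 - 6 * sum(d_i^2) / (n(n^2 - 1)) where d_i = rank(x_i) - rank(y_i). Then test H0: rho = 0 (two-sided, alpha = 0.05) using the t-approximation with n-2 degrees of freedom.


Step 1: Rank x and y separately (midranks; no ties here).
rank(x): 1->1, 9->4, 14->7, 2->2, 16->9, 12->5, 15->8, 3->3, 13->6
rank(y): 3->3, 4->4, 7->7, 2->2, 9->9, 5->5, 8->8, 1->1, 6->6
Step 2: d_i = R_x(i) - R_y(i); compute d_i^2.
  (1-3)^2=4, (4-4)^2=0, (7-7)^2=0, (2-2)^2=0, (9-9)^2=0, (5-5)^2=0, (8-8)^2=0, (3-1)^2=4, (6-6)^2=0
sum(d^2) = 8.
Step 3: rho = 1 - 6*8 / (9*(9^2 - 1)) = 1 - 48/720 = 0.933333.
Step 4: Under H0, t = rho * sqrt((n-2)/(1-rho^2)) = 6.8783 ~ t(7).
Step 5: Two-sided p-value from the t-distribution with 7 df = 0.000236.
Step 6: alpha = 0.05. reject H0.

rho = 0.9333, p = 0.000236, reject H0 at alpha = 0.05.


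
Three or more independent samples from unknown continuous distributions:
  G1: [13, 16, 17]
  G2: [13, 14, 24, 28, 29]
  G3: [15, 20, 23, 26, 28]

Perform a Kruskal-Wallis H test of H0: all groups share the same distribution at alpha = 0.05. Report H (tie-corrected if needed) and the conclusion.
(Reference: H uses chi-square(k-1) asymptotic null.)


Step 1: Combine all N = 13 observations and assign midranks.
sorted (value, group, rank): (13,G1,1.5), (13,G2,1.5), (14,G2,3), (15,G3,4), (16,G1,5), (17,G1,6), (20,G3,7), (23,G3,8), (24,G2,9), (26,G3,10), (28,G2,11.5), (28,G3,11.5), (29,G2,13)
Step 2: Sum ranks within each group.
R_1 = 12.5 (n_1 = 3)
R_2 = 38 (n_2 = 5)
R_3 = 40.5 (n_3 = 5)
Step 3: H = 12/(N(N+1)) * sum(R_i^2/n_i) - 3(N+1)
     = 12/(13*14) * (12.5^2/3 + 38^2/5 + 40.5^2/5) - 3*14
     = 0.065934 * 668.933 - 42
     = 2.105495.
Step 4: Ties present; correction factor C = 1 - 12/(13^3 - 13) = 0.994505. Corrected H = 2.105495 / 0.994505 = 2.117127.
Step 5: Under H0, H ~ chi^2(2); p-value = 0.346954.
Step 6: alpha = 0.05. fail to reject H0.

H = 2.1171, df = 2, p = 0.346954, fail to reject H0.


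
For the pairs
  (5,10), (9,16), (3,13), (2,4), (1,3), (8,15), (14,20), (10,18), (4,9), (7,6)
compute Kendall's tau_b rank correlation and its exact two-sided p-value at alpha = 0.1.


Step 1: Enumerate the 45 unordered pairs (i,j) with i<j and classify each by sign(x_j-x_i) * sign(y_j-y_i).
  (1,2):dx=+4,dy=+6->C; (1,3):dx=-2,dy=+3->D; (1,4):dx=-3,dy=-6->C; (1,5):dx=-4,dy=-7->C
  (1,6):dx=+3,dy=+5->C; (1,7):dx=+9,dy=+10->C; (1,8):dx=+5,dy=+8->C; (1,9):dx=-1,dy=-1->C
  (1,10):dx=+2,dy=-4->D; (2,3):dx=-6,dy=-3->C; (2,4):dx=-7,dy=-12->C; (2,5):dx=-8,dy=-13->C
  (2,6):dx=-1,dy=-1->C; (2,7):dx=+5,dy=+4->C; (2,8):dx=+1,dy=+2->C; (2,9):dx=-5,dy=-7->C
  (2,10):dx=-2,dy=-10->C; (3,4):dx=-1,dy=-9->C; (3,5):dx=-2,dy=-10->C; (3,6):dx=+5,dy=+2->C
  (3,7):dx=+11,dy=+7->C; (3,8):dx=+7,dy=+5->C; (3,9):dx=+1,dy=-4->D; (3,10):dx=+4,dy=-7->D
  (4,5):dx=-1,dy=-1->C; (4,6):dx=+6,dy=+11->C; (4,7):dx=+12,dy=+16->C; (4,8):dx=+8,dy=+14->C
  (4,9):dx=+2,dy=+5->C; (4,10):dx=+5,dy=+2->C; (5,6):dx=+7,dy=+12->C; (5,7):dx=+13,dy=+17->C
  (5,8):dx=+9,dy=+15->C; (5,9):dx=+3,dy=+6->C; (5,10):dx=+6,dy=+3->C; (6,7):dx=+6,dy=+5->C
  (6,8):dx=+2,dy=+3->C; (6,9):dx=-4,dy=-6->C; (6,10):dx=-1,dy=-9->C; (7,8):dx=-4,dy=-2->C
  (7,9):dx=-10,dy=-11->C; (7,10):dx=-7,dy=-14->C; (8,9):dx=-6,dy=-9->C; (8,10):dx=-3,dy=-12->C
  (9,10):dx=+3,dy=-3->D
Step 2: C = 40, D = 5, total pairs = 45.
Step 3: tau = (C - D)/(n(n-1)/2) = (40 - 5)/45 = 0.777778.
Step 4: Exact two-sided p-value (enumerate n! = 3628800 permutations of y under H0): p = 0.000946.
Step 5: alpha = 0.1. reject H0.

tau_b = 0.7778 (C=40, D=5), p = 0.000946, reject H0.


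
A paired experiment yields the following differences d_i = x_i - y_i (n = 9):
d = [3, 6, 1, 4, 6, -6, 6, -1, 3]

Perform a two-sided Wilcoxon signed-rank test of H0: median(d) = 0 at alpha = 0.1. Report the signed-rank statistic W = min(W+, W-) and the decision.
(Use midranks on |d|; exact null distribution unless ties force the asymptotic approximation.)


Step 1: Drop any zero differences (none here) and take |d_i|.
|d| = [3, 6, 1, 4, 6, 6, 6, 1, 3]
Step 2: Midrank |d_i| (ties get averaged ranks).
ranks: |3|->3.5, |6|->7.5, |1|->1.5, |4|->5, |6|->7.5, |6|->7.5, |6|->7.5, |1|->1.5, |3|->3.5
Step 3: Attach original signs; sum ranks with positive sign and with negative sign.
W+ = 3.5 + 7.5 + 1.5 + 5 + 7.5 + 7.5 + 3.5 = 36
W- = 7.5 + 1.5 = 9
(Check: W+ + W- = 45 should equal n(n+1)/2 = 45.)
Step 4: Test statistic W = min(W+, W-) = 9.
Step 5: Ties in |d|, so use the tie-corrected normal approximation.
        E[W] = n(n+1)/4 = 9*10/4 = 22.5.
        Tie groups: |d|=1 (t=2), |d|=3 (t=2), |d|=6 (t=4); sum(t^3 - t) = 72.
        Var[W] = n(n+1)(2n+1)/24 - sum(t^3-t)/48 = 1710/24 - 72/48 = 69.75.
        z = (W - E[W]) / sqrt(Var[W]) = (9 - 22.5) / 8.3516 = -1.6164.
        Two-sided p = 2*Phi(z) = 0.105998.
Step 6: alpha = 0.1. fail to reject H0.

W+ = 36, W- = 9, W = min = 9, p = 0.105998, fail to reject H0.


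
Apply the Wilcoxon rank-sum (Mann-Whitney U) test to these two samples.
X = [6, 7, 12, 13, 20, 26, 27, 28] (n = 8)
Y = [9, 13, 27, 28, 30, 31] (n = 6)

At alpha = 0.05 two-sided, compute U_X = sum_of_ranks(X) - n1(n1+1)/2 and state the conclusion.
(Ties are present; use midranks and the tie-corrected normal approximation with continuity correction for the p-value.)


Step 1: Combine and sort all 14 observations; assign midranks.
sorted (value, group): (6,X), (7,X), (9,Y), (12,X), (13,X), (13,Y), (20,X), (26,X), (27,X), (27,Y), (28,X), (28,Y), (30,Y), (31,Y)
ranks: 6->1, 7->2, 9->3, 12->4, 13->5.5, 13->5.5, 20->7, 26->8, 27->9.5, 27->9.5, 28->11.5, 28->11.5, 30->13, 31->14
Step 2: Rank sum for X: R1 = 1 + 2 + 4 + 5.5 + 7 + 8 + 9.5 + 11.5 = 48.5.
Step 3: U_X = R1 - n1(n1+1)/2 = 48.5 - 8*9/2 = 48.5 - 36 = 12.5.
       U_Y = n1*n2 - U_X = 48 - 12.5 = 35.5.
Step 4: Ties are present, so use the tie-corrected normal approximation (with continuity correction) for the p-value.
Step 5: p-value = 0.154215; compare to alpha = 0.05. fail to reject H0.

U_X = 12.5, p = 0.154215, fail to reject H0 at alpha = 0.05.


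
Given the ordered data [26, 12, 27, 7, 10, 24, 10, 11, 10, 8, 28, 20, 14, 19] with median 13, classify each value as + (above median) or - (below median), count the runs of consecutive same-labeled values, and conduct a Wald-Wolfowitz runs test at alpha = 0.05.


Step 1: Compute median = 13; label A = above, B = below.
Labels in order: ABABBABBBBAAAA  (n_A = 7, n_B = 7)
Step 2: Count runs R = 7.
Step 3: Under H0 (random ordering), E[R] = 2*n_A*n_B/(n_A+n_B) + 1 = 2*7*7/14 + 1 = 8.0000.
        Var[R] = 2*n_A*n_B*(2*n_A*n_B - n_A - n_B) / ((n_A+n_B)^2 * (n_A+n_B-1)) = 8232/2548 = 3.2308.
        SD[R] = 1.7974.
Step 4: Continuity-corrected z = (R + 0.5 - E[R]) / SD[R] = (7 + 0.5 - 8.0000) / 1.7974 = -0.2782.
Step 5: Two-sided p-value via normal approximation = 2*(1 - Phi(|z|)) = 0.780879.
Step 6: alpha = 0.05. fail to reject H0.

R = 7, z = -0.2782, p = 0.780879, fail to reject H0.


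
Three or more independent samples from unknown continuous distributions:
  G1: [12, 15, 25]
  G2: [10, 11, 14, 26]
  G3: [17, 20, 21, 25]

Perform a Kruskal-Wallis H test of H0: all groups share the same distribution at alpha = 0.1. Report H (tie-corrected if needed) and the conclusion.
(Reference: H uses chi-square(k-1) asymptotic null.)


Step 1: Combine all N = 11 observations and assign midranks.
sorted (value, group, rank): (10,G2,1), (11,G2,2), (12,G1,3), (14,G2,4), (15,G1,5), (17,G3,6), (20,G3,7), (21,G3,8), (25,G1,9.5), (25,G3,9.5), (26,G2,11)
Step 2: Sum ranks within each group.
R_1 = 17.5 (n_1 = 3)
R_2 = 18 (n_2 = 4)
R_3 = 30.5 (n_3 = 4)
Step 3: H = 12/(N(N+1)) * sum(R_i^2/n_i) - 3(N+1)
     = 12/(11*12) * (17.5^2/3 + 18^2/4 + 30.5^2/4) - 3*12
     = 0.090909 * 415.646 - 36
     = 1.785985.
Step 4: Ties present; correction factor C = 1 - 6/(11^3 - 11) = 0.995455. Corrected H = 1.785985 / 0.995455 = 1.794140.
Step 5: Under H0, H ~ chi^2(2); p-value = 0.407763.
Step 6: alpha = 0.1. fail to reject H0.

H = 1.7941, df = 2, p = 0.407763, fail to reject H0.


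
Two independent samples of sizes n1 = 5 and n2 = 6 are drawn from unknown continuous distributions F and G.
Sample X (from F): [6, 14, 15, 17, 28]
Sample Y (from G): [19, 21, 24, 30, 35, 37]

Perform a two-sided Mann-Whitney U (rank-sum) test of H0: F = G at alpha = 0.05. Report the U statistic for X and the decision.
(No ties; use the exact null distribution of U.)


Step 1: Combine and sort all 11 observations; assign midranks.
sorted (value, group): (6,X), (14,X), (15,X), (17,X), (19,Y), (21,Y), (24,Y), (28,X), (30,Y), (35,Y), (37,Y)
ranks: 6->1, 14->2, 15->3, 17->4, 19->5, 21->6, 24->7, 28->8, 30->9, 35->10, 37->11
Step 2: Rank sum for X: R1 = 1 + 2 + 3 + 4 + 8 = 18.
Step 3: U_X = R1 - n1(n1+1)/2 = 18 - 5*6/2 = 18 - 15 = 3.
       U_Y = n1*n2 - U_X = 30 - 3 = 27.
Step 4: No ties, so the exact null distribution of U (based on enumerating the C(11,5) = 462 equally likely rank assignments) gives the two-sided p-value.
Step 5: p-value = 0.030303; compare to alpha = 0.05. reject H0.

U_X = 3, p = 0.030303, reject H0 at alpha = 0.05.


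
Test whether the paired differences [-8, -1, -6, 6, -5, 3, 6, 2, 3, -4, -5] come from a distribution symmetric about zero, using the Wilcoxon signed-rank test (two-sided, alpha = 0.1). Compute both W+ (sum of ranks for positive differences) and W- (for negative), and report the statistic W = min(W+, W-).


Step 1: Drop any zero differences (none here) and take |d_i|.
|d| = [8, 1, 6, 6, 5, 3, 6, 2, 3, 4, 5]
Step 2: Midrank |d_i| (ties get averaged ranks).
ranks: |8|->11, |1|->1, |6|->9, |6|->9, |5|->6.5, |3|->3.5, |6|->9, |2|->2, |3|->3.5, |4|->5, |5|->6.5
Step 3: Attach original signs; sum ranks with positive sign and with negative sign.
W+ = 9 + 3.5 + 9 + 2 + 3.5 = 27
W- = 11 + 1 + 9 + 6.5 + 5 + 6.5 = 39
(Check: W+ + W- = 66 should equal n(n+1)/2 = 66.)
Step 4: Test statistic W = min(W+, W-) = 27.
Step 5: Ties in |d|, so use the tie-corrected normal approximation.
        E[W] = n(n+1)/4 = 11*12/4 = 33.
        Tie groups: |d|=3 (t=2), |d|=5 (t=2), |d|=6 (t=3); sum(t^3 - t) = 36.
        Var[W] = n(n+1)(2n+1)/24 - sum(t^3-t)/48 = 3036/24 - 36/48 = 125.75.
        z = (W - E[W]) / sqrt(Var[W]) = (27 - 33) / 11.2138 = -0.5351.
        Two-sided p = 2*Phi(z) = 0.592613.
Step 6: alpha = 0.1. fail to reject H0.

W+ = 27, W- = 39, W = min = 27, p = 0.592613, fail to reject H0.


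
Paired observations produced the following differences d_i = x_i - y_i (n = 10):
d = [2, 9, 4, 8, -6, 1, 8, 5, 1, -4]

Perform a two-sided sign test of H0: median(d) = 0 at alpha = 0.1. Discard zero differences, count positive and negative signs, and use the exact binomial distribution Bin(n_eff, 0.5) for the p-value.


Step 1: Discard zero differences. Original n = 10; n_eff = number of nonzero differences = 10.
Nonzero differences (with sign): +2, +9, +4, +8, -6, +1, +8, +5, +1, -4
Step 2: Count signs: positive = 8, negative = 2.
Step 3: Under H0: P(positive) = 0.5, so the number of positives S ~ Bin(10, 0.5).
Step 4: Two-sided exact p-value = sum of Bin(10,0.5) probabilities at or below the observed probability = 0.109375.
Step 5: alpha = 0.1. fail to reject H0.

n_eff = 10, pos = 8, neg = 2, p = 0.109375, fail to reject H0.


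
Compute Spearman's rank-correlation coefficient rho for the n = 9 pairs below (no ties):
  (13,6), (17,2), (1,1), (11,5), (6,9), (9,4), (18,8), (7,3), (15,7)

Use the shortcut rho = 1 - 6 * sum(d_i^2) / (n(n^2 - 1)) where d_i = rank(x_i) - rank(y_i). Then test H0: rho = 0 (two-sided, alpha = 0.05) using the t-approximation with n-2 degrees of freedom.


Step 1: Rank x and y separately (midranks; no ties here).
rank(x): 13->6, 17->8, 1->1, 11->5, 6->2, 9->4, 18->9, 7->3, 15->7
rank(y): 6->6, 2->2, 1->1, 5->5, 9->9, 4->4, 8->8, 3->3, 7->7
Step 2: d_i = R_x(i) - R_y(i); compute d_i^2.
  (6-6)^2=0, (8-2)^2=36, (1-1)^2=0, (5-5)^2=0, (2-9)^2=49, (4-4)^2=0, (9-8)^2=1, (3-3)^2=0, (7-7)^2=0
sum(d^2) = 86.
Step 3: rho = 1 - 6*86 / (9*(9^2 - 1)) = 1 - 516/720 = 0.283333.
Step 4: Under H0, t = rho * sqrt((n-2)/(1-rho^2)) = 0.7817 ~ t(7).
Step 5: Two-sided p-value from the t-distribution with 7 df = 0.460030.
Step 6: alpha = 0.05. fail to reject H0.

rho = 0.2833, p = 0.460030, fail to reject H0 at alpha = 0.05.


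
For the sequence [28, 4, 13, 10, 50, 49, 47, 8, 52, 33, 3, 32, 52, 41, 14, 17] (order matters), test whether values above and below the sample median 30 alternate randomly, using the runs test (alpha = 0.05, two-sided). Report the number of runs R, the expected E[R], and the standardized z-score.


Step 1: Compute median = 30; label A = above, B = below.
Labels in order: BBBBAAABAABAAABB  (n_A = 8, n_B = 8)
Step 2: Count runs R = 7.
Step 3: Under H0 (random ordering), E[R] = 2*n_A*n_B/(n_A+n_B) + 1 = 2*8*8/16 + 1 = 9.0000.
        Var[R] = 2*n_A*n_B*(2*n_A*n_B - n_A - n_B) / ((n_A+n_B)^2 * (n_A+n_B-1)) = 14336/3840 = 3.7333.
        SD[R] = 1.9322.
Step 4: Continuity-corrected z = (R + 0.5 - E[R]) / SD[R] = (7 + 0.5 - 9.0000) / 1.9322 = -0.7763.
Step 5: Two-sided p-value via normal approximation = 2*(1 - Phi(|z|)) = 0.437558.
Step 6: alpha = 0.05. fail to reject H0.

R = 7, z = -0.7763, p = 0.437558, fail to reject H0.


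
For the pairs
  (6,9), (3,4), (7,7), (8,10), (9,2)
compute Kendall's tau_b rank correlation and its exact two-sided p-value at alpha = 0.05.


Step 1: Enumerate the 10 unordered pairs (i,j) with i<j and classify each by sign(x_j-x_i) * sign(y_j-y_i).
  (1,2):dx=-3,dy=-5->C; (1,3):dx=+1,dy=-2->D; (1,4):dx=+2,dy=+1->C; (1,5):dx=+3,dy=-7->D
  (2,3):dx=+4,dy=+3->C; (2,4):dx=+5,dy=+6->C; (2,5):dx=+6,dy=-2->D; (3,4):dx=+1,dy=+3->C
  (3,5):dx=+2,dy=-5->D; (4,5):dx=+1,dy=-8->D
Step 2: C = 5, D = 5, total pairs = 10.
Step 3: tau = (C - D)/(n(n-1)/2) = (5 - 5)/10 = 0.000000.
Step 4: Exact two-sided p-value (enumerate n! = 120 permutations of y under H0): p = 1.000000.
Step 5: alpha = 0.05. fail to reject H0.

tau_b = 0.0000 (C=5, D=5), p = 1.000000, fail to reject H0.


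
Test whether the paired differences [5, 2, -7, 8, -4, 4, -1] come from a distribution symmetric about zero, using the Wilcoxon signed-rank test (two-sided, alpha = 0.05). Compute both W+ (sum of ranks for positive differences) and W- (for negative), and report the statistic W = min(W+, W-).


Step 1: Drop any zero differences (none here) and take |d_i|.
|d| = [5, 2, 7, 8, 4, 4, 1]
Step 2: Midrank |d_i| (ties get averaged ranks).
ranks: |5|->5, |2|->2, |7|->6, |8|->7, |4|->3.5, |4|->3.5, |1|->1
Step 3: Attach original signs; sum ranks with positive sign and with negative sign.
W+ = 5 + 2 + 7 + 3.5 = 17.5
W- = 6 + 3.5 + 1 = 10.5
(Check: W+ + W- = 28 should equal n(n+1)/2 = 28.)
Step 4: Test statistic W = min(W+, W-) = 10.5.
Step 5: Ties in |d|, so use the tie-corrected normal approximation.
        E[W] = n(n+1)/4 = 7*8/4 = 14.
        Tie groups: |d|=4 (t=2); sum(t^3 - t) = 6.
        Var[W] = n(n+1)(2n+1)/24 - sum(t^3-t)/48 = 840/24 - 6/48 = 34.875.
        z = (W - E[W]) / sqrt(Var[W]) = (10.5 - 14) / 5.9055 = -0.5927.
        Two-sided p = 2*Phi(z) = 0.553404.
Step 6: alpha = 0.05. fail to reject H0.

W+ = 17.5, W- = 10.5, W = min = 10.5, p = 0.553404, fail to reject H0.


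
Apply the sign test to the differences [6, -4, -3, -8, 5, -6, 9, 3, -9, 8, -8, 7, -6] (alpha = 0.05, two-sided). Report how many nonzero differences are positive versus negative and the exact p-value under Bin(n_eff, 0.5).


Step 1: Discard zero differences. Original n = 13; n_eff = number of nonzero differences = 13.
Nonzero differences (with sign): +6, -4, -3, -8, +5, -6, +9, +3, -9, +8, -8, +7, -6
Step 2: Count signs: positive = 6, negative = 7.
Step 3: Under H0: P(positive) = 0.5, so the number of positives S ~ Bin(13, 0.5).
Step 4: Two-sided exact p-value = sum of Bin(13,0.5) probabilities at or below the observed probability = 1.000000.
Step 5: alpha = 0.05. fail to reject H0.

n_eff = 13, pos = 6, neg = 7, p = 1.000000, fail to reject H0.


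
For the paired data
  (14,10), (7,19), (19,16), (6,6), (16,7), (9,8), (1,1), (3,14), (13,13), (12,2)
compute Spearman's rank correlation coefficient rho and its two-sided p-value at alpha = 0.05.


Step 1: Rank x and y separately (midranks; no ties here).
rank(x): 14->8, 7->4, 19->10, 6->3, 16->9, 9->5, 1->1, 3->2, 13->7, 12->6
rank(y): 10->6, 19->10, 16->9, 6->3, 7->4, 8->5, 1->1, 14->8, 13->7, 2->2
Step 2: d_i = R_x(i) - R_y(i); compute d_i^2.
  (8-6)^2=4, (4-10)^2=36, (10-9)^2=1, (3-3)^2=0, (9-4)^2=25, (5-5)^2=0, (1-1)^2=0, (2-8)^2=36, (7-7)^2=0, (6-2)^2=16
sum(d^2) = 118.
Step 3: rho = 1 - 6*118 / (10*(10^2 - 1)) = 1 - 708/990 = 0.284848.
Step 4: Under H0, t = rho * sqrt((n-2)/(1-rho^2)) = 0.8405 ~ t(8).
Step 5: Two-sided p-value from the t-distribution with 8 df = 0.425038.
Step 6: alpha = 0.05. fail to reject H0.

rho = 0.2848, p = 0.425038, fail to reject H0 at alpha = 0.05.


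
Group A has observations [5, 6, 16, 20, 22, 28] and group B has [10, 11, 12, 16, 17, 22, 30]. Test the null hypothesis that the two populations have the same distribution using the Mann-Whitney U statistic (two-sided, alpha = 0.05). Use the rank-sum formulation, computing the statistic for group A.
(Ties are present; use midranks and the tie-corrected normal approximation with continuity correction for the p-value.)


Step 1: Combine and sort all 13 observations; assign midranks.
sorted (value, group): (5,X), (6,X), (10,Y), (11,Y), (12,Y), (16,X), (16,Y), (17,Y), (20,X), (22,X), (22,Y), (28,X), (30,Y)
ranks: 5->1, 6->2, 10->3, 11->4, 12->5, 16->6.5, 16->6.5, 17->8, 20->9, 22->10.5, 22->10.5, 28->12, 30->13
Step 2: Rank sum for X: R1 = 1 + 2 + 6.5 + 9 + 10.5 + 12 = 41.
Step 3: U_X = R1 - n1(n1+1)/2 = 41 - 6*7/2 = 41 - 21 = 20.
       U_Y = n1*n2 - U_X = 42 - 20 = 22.
Step 4: Ties are present, so use the tie-corrected normal approximation (with continuity correction) for the p-value.
Step 5: p-value = 0.942900; compare to alpha = 0.05. fail to reject H0.

U_X = 20, p = 0.942900, fail to reject H0 at alpha = 0.05.


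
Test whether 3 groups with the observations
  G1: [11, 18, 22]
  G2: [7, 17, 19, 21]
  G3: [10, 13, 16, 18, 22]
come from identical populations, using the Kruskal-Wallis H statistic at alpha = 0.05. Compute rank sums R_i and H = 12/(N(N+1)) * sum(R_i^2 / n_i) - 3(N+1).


Step 1: Combine all N = 12 observations and assign midranks.
sorted (value, group, rank): (7,G2,1), (10,G3,2), (11,G1,3), (13,G3,4), (16,G3,5), (17,G2,6), (18,G1,7.5), (18,G3,7.5), (19,G2,9), (21,G2,10), (22,G1,11.5), (22,G3,11.5)
Step 2: Sum ranks within each group.
R_1 = 22 (n_1 = 3)
R_2 = 26 (n_2 = 4)
R_3 = 30 (n_3 = 5)
Step 3: H = 12/(N(N+1)) * sum(R_i^2/n_i) - 3(N+1)
     = 12/(12*13) * (22^2/3 + 26^2/4 + 30^2/5) - 3*13
     = 0.076923 * 510.333 - 39
     = 0.256410.
Step 4: Ties present; correction factor C = 1 - 12/(12^3 - 12) = 0.993007. Corrected H = 0.256410 / 0.993007 = 0.258216.
Step 5: Under H0, H ~ chi^2(2); p-value = 0.878879.
Step 6: alpha = 0.05. fail to reject H0.

H = 0.2582, df = 2, p = 0.878879, fail to reject H0.


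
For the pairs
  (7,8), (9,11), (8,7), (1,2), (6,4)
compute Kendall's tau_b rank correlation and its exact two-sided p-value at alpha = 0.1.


Step 1: Enumerate the 10 unordered pairs (i,j) with i<j and classify each by sign(x_j-x_i) * sign(y_j-y_i).
  (1,2):dx=+2,dy=+3->C; (1,3):dx=+1,dy=-1->D; (1,4):dx=-6,dy=-6->C; (1,5):dx=-1,dy=-4->C
  (2,3):dx=-1,dy=-4->C; (2,4):dx=-8,dy=-9->C; (2,5):dx=-3,dy=-7->C; (3,4):dx=-7,dy=-5->C
  (3,5):dx=-2,dy=-3->C; (4,5):dx=+5,dy=+2->C
Step 2: C = 9, D = 1, total pairs = 10.
Step 3: tau = (C - D)/(n(n-1)/2) = (9 - 1)/10 = 0.800000.
Step 4: Exact two-sided p-value (enumerate n! = 120 permutations of y under H0): p = 0.083333.
Step 5: alpha = 0.1. reject H0.

tau_b = 0.8000 (C=9, D=1), p = 0.083333, reject H0.


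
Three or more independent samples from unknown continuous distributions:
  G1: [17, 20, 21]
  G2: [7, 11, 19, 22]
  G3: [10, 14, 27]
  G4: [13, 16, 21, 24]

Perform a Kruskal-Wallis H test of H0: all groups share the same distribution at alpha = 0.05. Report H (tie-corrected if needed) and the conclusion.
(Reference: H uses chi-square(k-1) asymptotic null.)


Step 1: Combine all N = 14 observations and assign midranks.
sorted (value, group, rank): (7,G2,1), (10,G3,2), (11,G2,3), (13,G4,4), (14,G3,5), (16,G4,6), (17,G1,7), (19,G2,8), (20,G1,9), (21,G1,10.5), (21,G4,10.5), (22,G2,12), (24,G4,13), (27,G3,14)
Step 2: Sum ranks within each group.
R_1 = 26.5 (n_1 = 3)
R_2 = 24 (n_2 = 4)
R_3 = 21 (n_3 = 3)
R_4 = 33.5 (n_4 = 4)
Step 3: H = 12/(N(N+1)) * sum(R_i^2/n_i) - 3(N+1)
     = 12/(14*15) * (26.5^2/3 + 24^2/4 + 21^2/3 + 33.5^2/4) - 3*15
     = 0.057143 * 805.646 - 45
     = 1.036905.
Step 4: Ties present; correction factor C = 1 - 6/(14^3 - 14) = 0.997802. Corrected H = 1.036905 / 0.997802 = 1.039189.
Step 5: Under H0, H ~ chi^2(3); p-value = 0.791771.
Step 6: alpha = 0.05. fail to reject H0.

H = 1.0392, df = 3, p = 0.791771, fail to reject H0.


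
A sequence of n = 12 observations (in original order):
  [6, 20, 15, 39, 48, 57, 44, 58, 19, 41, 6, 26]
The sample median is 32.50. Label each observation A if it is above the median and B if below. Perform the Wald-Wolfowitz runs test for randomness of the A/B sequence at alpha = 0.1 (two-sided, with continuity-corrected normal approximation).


Step 1: Compute median = 32.50; label A = above, B = below.
Labels in order: BBBAAAAABABB  (n_A = 6, n_B = 6)
Step 2: Count runs R = 5.
Step 3: Under H0 (random ordering), E[R] = 2*n_A*n_B/(n_A+n_B) + 1 = 2*6*6/12 + 1 = 7.0000.
        Var[R] = 2*n_A*n_B*(2*n_A*n_B - n_A - n_B) / ((n_A+n_B)^2 * (n_A+n_B-1)) = 4320/1584 = 2.7273.
        SD[R] = 1.6514.
Step 4: Continuity-corrected z = (R + 0.5 - E[R]) / SD[R] = (5 + 0.5 - 7.0000) / 1.6514 = -0.9083.
Step 5: Two-sided p-value via normal approximation = 2*(1 - Phi(|z|)) = 0.363722.
Step 6: alpha = 0.1. fail to reject H0.

R = 5, z = -0.9083, p = 0.363722, fail to reject H0.


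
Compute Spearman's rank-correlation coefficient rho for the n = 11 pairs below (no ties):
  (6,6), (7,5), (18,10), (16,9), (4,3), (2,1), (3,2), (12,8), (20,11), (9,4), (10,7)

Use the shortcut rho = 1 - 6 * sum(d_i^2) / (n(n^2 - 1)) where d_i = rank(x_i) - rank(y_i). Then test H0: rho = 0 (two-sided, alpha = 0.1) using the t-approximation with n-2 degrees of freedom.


Step 1: Rank x and y separately (midranks; no ties here).
rank(x): 6->4, 7->5, 18->10, 16->9, 4->3, 2->1, 3->2, 12->8, 20->11, 9->6, 10->7
rank(y): 6->6, 5->5, 10->10, 9->9, 3->3, 1->1, 2->2, 8->8, 11->11, 4->4, 7->7
Step 2: d_i = R_x(i) - R_y(i); compute d_i^2.
  (4-6)^2=4, (5-5)^2=0, (10-10)^2=0, (9-9)^2=0, (3-3)^2=0, (1-1)^2=0, (2-2)^2=0, (8-8)^2=0, (11-11)^2=0, (6-4)^2=4, (7-7)^2=0
sum(d^2) = 8.
Step 3: rho = 1 - 6*8 / (11*(11^2 - 1)) = 1 - 48/1320 = 0.963636.
Step 4: Under H0, t = rho * sqrt((n-2)/(1-rho^2)) = 10.8186 ~ t(9).
Step 5: Two-sided p-value from the t-distribution with 9 df = 0.000002.
Step 6: alpha = 0.1. reject H0.

rho = 0.9636, p = 0.000002, reject H0 at alpha = 0.1.


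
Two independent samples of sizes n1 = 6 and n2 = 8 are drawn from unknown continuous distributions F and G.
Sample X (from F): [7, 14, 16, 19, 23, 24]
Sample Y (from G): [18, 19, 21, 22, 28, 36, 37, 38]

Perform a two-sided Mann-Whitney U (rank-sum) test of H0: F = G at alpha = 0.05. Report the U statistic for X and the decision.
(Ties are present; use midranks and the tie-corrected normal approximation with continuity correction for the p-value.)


Step 1: Combine and sort all 14 observations; assign midranks.
sorted (value, group): (7,X), (14,X), (16,X), (18,Y), (19,X), (19,Y), (21,Y), (22,Y), (23,X), (24,X), (28,Y), (36,Y), (37,Y), (38,Y)
ranks: 7->1, 14->2, 16->3, 18->4, 19->5.5, 19->5.5, 21->7, 22->8, 23->9, 24->10, 28->11, 36->12, 37->13, 38->14
Step 2: Rank sum for X: R1 = 1 + 2 + 3 + 5.5 + 9 + 10 = 30.5.
Step 3: U_X = R1 - n1(n1+1)/2 = 30.5 - 6*7/2 = 30.5 - 21 = 9.5.
       U_Y = n1*n2 - U_X = 48 - 9.5 = 38.5.
Step 4: Ties are present, so use the tie-corrected normal approximation (with continuity correction) for the p-value.
Step 5: p-value = 0.070392; compare to alpha = 0.05. fail to reject H0.

U_X = 9.5, p = 0.070392, fail to reject H0 at alpha = 0.05.


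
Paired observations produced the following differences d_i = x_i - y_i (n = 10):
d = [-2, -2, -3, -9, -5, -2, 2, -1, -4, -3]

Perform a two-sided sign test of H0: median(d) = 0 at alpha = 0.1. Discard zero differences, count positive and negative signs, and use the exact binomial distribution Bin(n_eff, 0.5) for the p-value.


Step 1: Discard zero differences. Original n = 10; n_eff = number of nonzero differences = 10.
Nonzero differences (with sign): -2, -2, -3, -9, -5, -2, +2, -1, -4, -3
Step 2: Count signs: positive = 1, negative = 9.
Step 3: Under H0: P(positive) = 0.5, so the number of positives S ~ Bin(10, 0.5).
Step 4: Two-sided exact p-value = sum of Bin(10,0.5) probabilities at or below the observed probability = 0.021484.
Step 5: alpha = 0.1. reject H0.

n_eff = 10, pos = 1, neg = 9, p = 0.021484, reject H0.


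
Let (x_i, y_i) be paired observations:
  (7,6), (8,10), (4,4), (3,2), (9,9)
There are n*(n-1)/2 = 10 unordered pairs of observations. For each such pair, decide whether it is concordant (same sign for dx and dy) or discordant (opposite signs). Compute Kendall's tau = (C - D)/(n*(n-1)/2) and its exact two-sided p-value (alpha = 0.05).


Step 1: Enumerate the 10 unordered pairs (i,j) with i<j and classify each by sign(x_j-x_i) * sign(y_j-y_i).
  (1,2):dx=+1,dy=+4->C; (1,3):dx=-3,dy=-2->C; (1,4):dx=-4,dy=-4->C; (1,5):dx=+2,dy=+3->C
  (2,3):dx=-4,dy=-6->C; (2,4):dx=-5,dy=-8->C; (2,5):dx=+1,dy=-1->D; (3,4):dx=-1,dy=-2->C
  (3,5):dx=+5,dy=+5->C; (4,5):dx=+6,dy=+7->C
Step 2: C = 9, D = 1, total pairs = 10.
Step 3: tau = (C - D)/(n(n-1)/2) = (9 - 1)/10 = 0.800000.
Step 4: Exact two-sided p-value (enumerate n! = 120 permutations of y under H0): p = 0.083333.
Step 5: alpha = 0.05. fail to reject H0.

tau_b = 0.8000 (C=9, D=1), p = 0.083333, fail to reject H0.


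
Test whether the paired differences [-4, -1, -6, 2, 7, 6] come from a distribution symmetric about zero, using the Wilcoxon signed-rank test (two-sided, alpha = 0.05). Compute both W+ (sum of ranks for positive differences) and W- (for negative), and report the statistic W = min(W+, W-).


Step 1: Drop any zero differences (none here) and take |d_i|.
|d| = [4, 1, 6, 2, 7, 6]
Step 2: Midrank |d_i| (ties get averaged ranks).
ranks: |4|->3, |1|->1, |6|->4.5, |2|->2, |7|->6, |6|->4.5
Step 3: Attach original signs; sum ranks with positive sign and with negative sign.
W+ = 2 + 6 + 4.5 = 12.5
W- = 3 + 1 + 4.5 = 8.5
(Check: W+ + W- = 21 should equal n(n+1)/2 = 21.)
Step 4: Test statistic W = min(W+, W-) = 8.5.
Step 5: Ties in |d|, so use the tie-corrected normal approximation.
        E[W] = n(n+1)/4 = 6*7/4 = 10.5.
        Tie groups: |d|=6 (t=2); sum(t^3 - t) = 6.
        Var[W] = n(n+1)(2n+1)/24 - sum(t^3-t)/48 = 546/24 - 6/48 = 22.625.
        z = (W - E[W]) / sqrt(Var[W]) = (8.5 - 10.5) / 4.7566 = -0.4205.
        Two-sided p = 2*Phi(z) = 0.674142.
Step 6: alpha = 0.05. fail to reject H0.

W+ = 12.5, W- = 8.5, W = min = 8.5, p = 0.674142, fail to reject H0.


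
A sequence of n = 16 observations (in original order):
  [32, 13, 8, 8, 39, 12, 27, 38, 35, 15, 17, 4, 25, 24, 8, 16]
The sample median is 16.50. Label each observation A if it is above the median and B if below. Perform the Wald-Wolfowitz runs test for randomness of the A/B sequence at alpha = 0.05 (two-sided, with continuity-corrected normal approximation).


Step 1: Compute median = 16.50; label A = above, B = below.
Labels in order: ABBBABAAABABAABB  (n_A = 8, n_B = 8)
Step 2: Count runs R = 10.
Step 3: Under H0 (random ordering), E[R] = 2*n_A*n_B/(n_A+n_B) + 1 = 2*8*8/16 + 1 = 9.0000.
        Var[R] = 2*n_A*n_B*(2*n_A*n_B - n_A - n_B) / ((n_A+n_B)^2 * (n_A+n_B-1)) = 14336/3840 = 3.7333.
        SD[R] = 1.9322.
Step 4: Continuity-corrected z = (R - 0.5 - E[R]) / SD[R] = (10 - 0.5 - 9.0000) / 1.9322 = 0.2588.
Step 5: Two-sided p-value via normal approximation = 2*(1 - Phi(|z|)) = 0.795809.
Step 6: alpha = 0.05. fail to reject H0.

R = 10, z = 0.2588, p = 0.795809, fail to reject H0.


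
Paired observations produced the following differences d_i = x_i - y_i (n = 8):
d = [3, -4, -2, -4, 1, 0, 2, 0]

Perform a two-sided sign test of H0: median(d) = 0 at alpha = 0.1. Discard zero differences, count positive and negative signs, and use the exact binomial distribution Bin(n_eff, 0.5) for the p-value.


Step 1: Discard zero differences. Original n = 8; n_eff = number of nonzero differences = 6.
Nonzero differences (with sign): +3, -4, -2, -4, +1, +2
Step 2: Count signs: positive = 3, negative = 3.
Step 3: Under H0: P(positive) = 0.5, so the number of positives S ~ Bin(6, 0.5).
Step 4: Two-sided exact p-value = sum of Bin(6,0.5) probabilities at or below the observed probability = 1.000000.
Step 5: alpha = 0.1. fail to reject H0.

n_eff = 6, pos = 3, neg = 3, p = 1.000000, fail to reject H0.
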